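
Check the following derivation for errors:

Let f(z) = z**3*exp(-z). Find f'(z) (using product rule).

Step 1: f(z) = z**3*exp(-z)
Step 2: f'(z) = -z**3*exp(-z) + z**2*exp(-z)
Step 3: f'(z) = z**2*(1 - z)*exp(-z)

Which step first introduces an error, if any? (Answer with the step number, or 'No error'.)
Step 2

Step 2 is incorrect due to a wrong coefficient.
The step shows: -z**3*exp(-z) + z**2*exp(-z)
The correct value should be: -z**3*exp(-z) + 3*z**2*exp(-z)

Explanation: The coefficient 3 was incorrectly written as 1: the term 3*z**2*exp(-z) was incorrectly written as z**2*exp(-z)
The later steps are derived from this incorrect expression, so the error originates in Step 2.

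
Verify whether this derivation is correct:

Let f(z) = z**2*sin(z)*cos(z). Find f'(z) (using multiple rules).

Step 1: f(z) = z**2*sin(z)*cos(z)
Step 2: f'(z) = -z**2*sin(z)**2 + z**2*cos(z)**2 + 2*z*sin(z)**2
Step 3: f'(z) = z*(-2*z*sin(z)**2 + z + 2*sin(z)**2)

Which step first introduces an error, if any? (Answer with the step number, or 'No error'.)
Step 2

Step 2 is incorrect due to a wrong trig function.
The step shows: -z**2*sin(z)**2 + z**2*cos(z)**2 + 2*z*sin(z)**2
The correct value should be: -z**2*sin(z)**2 + z**2*cos(z)**2 + 2*z*sin(z)*cos(z)

Explanation: cos(z) was incorrectly written as sin(z): the term 2*z*sin(z)*cos(z) was incorrectly written as 2*z*sin(z)**2
The later steps are derived from this incorrect expression, so the error originates in Step 2.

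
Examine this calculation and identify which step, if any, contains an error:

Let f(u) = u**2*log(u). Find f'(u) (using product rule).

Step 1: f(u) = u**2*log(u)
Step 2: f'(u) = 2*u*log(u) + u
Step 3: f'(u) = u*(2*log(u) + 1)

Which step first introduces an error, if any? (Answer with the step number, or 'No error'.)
No error

All steps in this derivation are correct.
The final answer f'(u) = u*(2*log(u) + 1) is valid.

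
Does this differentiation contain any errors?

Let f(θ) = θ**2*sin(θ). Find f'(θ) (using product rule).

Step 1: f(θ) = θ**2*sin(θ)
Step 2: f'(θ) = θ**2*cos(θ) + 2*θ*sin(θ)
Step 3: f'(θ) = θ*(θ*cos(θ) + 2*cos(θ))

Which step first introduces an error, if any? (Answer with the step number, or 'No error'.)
Step 3

Step 3 is incorrect due to a wrong trig function.
The step shows: θ*(θ*cos(θ) + 2*cos(θ))
The correct value should be: θ*(θ*cos(θ) + 2*sin(θ))

Explanation: sin(θ) was incorrectly written as cos(θ): the term θ*(θ*cos(θ) + 2*sin(θ)) was incorrectly written as θ*(θ*cos(θ) + 2*cos(θ))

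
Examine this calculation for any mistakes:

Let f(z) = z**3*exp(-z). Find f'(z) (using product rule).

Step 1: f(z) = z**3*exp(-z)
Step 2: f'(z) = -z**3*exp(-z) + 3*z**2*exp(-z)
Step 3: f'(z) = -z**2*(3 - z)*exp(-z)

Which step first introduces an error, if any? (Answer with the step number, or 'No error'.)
Step 3

Step 3 is incorrect due to a sign flip.
The step shows: -z**2*(3 - z)*exp(-z)
The correct value should be: z**2*(3 - z)*exp(-z)

Explanation: The sign of the whole expression was flipped: the term z**2*(3 - z)*exp(-z) was incorrectly written as -z**2*(3 - z)*exp(-z)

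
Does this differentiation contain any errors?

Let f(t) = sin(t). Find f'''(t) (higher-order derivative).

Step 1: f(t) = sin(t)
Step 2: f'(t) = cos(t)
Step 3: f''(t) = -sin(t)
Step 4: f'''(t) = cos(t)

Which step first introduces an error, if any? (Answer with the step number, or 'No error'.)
Step 4

Step 4 is incorrect due to a sign flip.
The step shows: cos(t)
The correct value should be: -cos(t)

Explanation: The sign of the whole expression was flipped: the term -cos(t) was incorrectly written as cos(t)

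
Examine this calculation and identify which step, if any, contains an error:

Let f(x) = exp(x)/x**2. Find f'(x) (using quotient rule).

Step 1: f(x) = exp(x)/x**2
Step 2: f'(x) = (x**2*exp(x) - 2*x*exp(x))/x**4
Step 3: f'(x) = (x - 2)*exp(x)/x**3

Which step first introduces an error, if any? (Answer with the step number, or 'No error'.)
No error

All steps in this derivation are correct.
The final answer f'(x) = (x - 2)*exp(x)/x**3 is valid.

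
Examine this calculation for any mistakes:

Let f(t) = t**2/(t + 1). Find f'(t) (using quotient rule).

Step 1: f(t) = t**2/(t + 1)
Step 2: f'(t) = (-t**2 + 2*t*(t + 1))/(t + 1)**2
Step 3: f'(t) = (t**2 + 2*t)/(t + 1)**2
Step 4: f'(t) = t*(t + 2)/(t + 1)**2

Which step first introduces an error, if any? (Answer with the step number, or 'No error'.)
No error

All steps in this derivation are correct.
The final answer f'(t) = t*(t + 2)/(t + 1)**2 is valid.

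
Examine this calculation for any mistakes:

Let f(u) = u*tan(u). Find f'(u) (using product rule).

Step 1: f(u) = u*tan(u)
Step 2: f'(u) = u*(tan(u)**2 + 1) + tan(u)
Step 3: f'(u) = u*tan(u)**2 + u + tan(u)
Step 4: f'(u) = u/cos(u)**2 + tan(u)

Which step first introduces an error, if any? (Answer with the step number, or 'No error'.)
No error

All steps in this derivation are correct.
The final answer f'(u) = u/cos(u)**2 + tan(u) is valid.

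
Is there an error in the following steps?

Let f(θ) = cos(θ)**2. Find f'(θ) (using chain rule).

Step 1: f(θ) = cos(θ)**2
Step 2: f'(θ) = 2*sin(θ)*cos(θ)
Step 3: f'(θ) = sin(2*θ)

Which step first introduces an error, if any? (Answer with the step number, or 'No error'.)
Step 2

Step 2 is incorrect due to a sign flip.
The step shows: 2*sin(θ)*cos(θ)
The correct value should be: -2*sin(θ)*cos(θ)

Explanation: The sign of the whole expression was flipped: the term -2*sin(θ)*cos(θ) was incorrectly written as 2*sin(θ)*cos(θ)
The later steps are derived from this incorrect expression, so the error originates in Step 2.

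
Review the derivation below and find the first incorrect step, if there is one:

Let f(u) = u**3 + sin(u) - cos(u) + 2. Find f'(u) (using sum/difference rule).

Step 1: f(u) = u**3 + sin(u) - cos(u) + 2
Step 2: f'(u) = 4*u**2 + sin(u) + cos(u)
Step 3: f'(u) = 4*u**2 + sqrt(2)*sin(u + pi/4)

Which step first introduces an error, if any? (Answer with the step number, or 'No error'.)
Step 2

Step 2 is incorrect due to a wrong coefficient.
The step shows: 4*u**2 + sin(u) + cos(u)
The correct value should be: 3*u**2 + sin(u) + cos(u)

Explanation: The coefficient 3 was incorrectly written as 4: the term 3*u**2 was incorrectly written as 4*u**2
The later steps are derived from this incorrect expression, so the error originates in Step 2.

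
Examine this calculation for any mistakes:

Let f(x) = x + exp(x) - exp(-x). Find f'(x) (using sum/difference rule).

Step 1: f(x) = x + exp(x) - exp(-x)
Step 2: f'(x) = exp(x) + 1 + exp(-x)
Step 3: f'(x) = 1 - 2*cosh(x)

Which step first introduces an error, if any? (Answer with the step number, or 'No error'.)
Step 3

Step 3 is incorrect due to a sign flip.
The step shows: 1 - 2*cosh(x)
The correct value should be: 2*cosh(x) + 1

Explanation: The sign of one term was flipped: the term 2*cosh(x) was incorrectly written as -2*cosh(x)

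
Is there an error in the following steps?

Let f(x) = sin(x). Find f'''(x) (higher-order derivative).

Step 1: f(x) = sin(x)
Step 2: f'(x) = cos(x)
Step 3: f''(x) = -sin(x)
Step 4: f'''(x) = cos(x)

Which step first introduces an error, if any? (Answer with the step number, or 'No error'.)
Step 4

Step 4 is incorrect due to a sign flip.
The step shows: cos(x)
The correct value should be: -cos(x)

Explanation: The sign of the whole expression was flipped: the term -cos(x) was incorrectly written as cos(x)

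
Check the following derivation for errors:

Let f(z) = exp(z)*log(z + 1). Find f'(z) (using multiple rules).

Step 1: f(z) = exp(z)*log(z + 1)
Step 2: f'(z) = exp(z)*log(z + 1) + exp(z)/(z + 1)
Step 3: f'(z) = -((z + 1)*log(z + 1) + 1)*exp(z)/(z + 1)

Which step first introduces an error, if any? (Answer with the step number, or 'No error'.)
Step 3

Step 3 is incorrect due to a sign flip.
The step shows: -((z + 1)*log(z + 1) + 1)*exp(z)/(z + 1)
The correct value should be: ((z + 1)*log(z + 1) + 1)*exp(z)/(z + 1)

Explanation: The sign of the whole expression was flipped: the term ((z + 1)*log(z + 1) + 1)*exp(z)/(z + 1) was incorrectly written as -((z + 1)*log(z + 1) + 1)*exp(z)/(z + 1)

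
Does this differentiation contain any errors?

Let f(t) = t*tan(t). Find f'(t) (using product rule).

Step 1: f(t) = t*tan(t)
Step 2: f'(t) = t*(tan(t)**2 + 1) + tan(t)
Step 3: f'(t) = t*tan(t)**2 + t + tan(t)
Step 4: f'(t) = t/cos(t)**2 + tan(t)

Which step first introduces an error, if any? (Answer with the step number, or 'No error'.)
No error

All steps in this derivation are correct.
The final answer f'(t) = t/cos(t)**2 + tan(t) is valid.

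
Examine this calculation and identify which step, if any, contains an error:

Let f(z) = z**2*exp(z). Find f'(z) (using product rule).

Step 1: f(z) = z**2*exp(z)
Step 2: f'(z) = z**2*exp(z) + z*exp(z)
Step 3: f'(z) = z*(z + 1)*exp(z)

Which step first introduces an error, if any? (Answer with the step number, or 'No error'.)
Step 2

Step 2 is incorrect due to a wrong coefficient.
The step shows: z**2*exp(z) + z*exp(z)
The correct value should be: z**2*exp(z) + 2*z*exp(z)

Explanation: The coefficient 2 was incorrectly written as 1: the term 2*z*exp(z) was incorrectly written as z*exp(z)
The later steps are derived from this incorrect expression, so the error originates in Step 2.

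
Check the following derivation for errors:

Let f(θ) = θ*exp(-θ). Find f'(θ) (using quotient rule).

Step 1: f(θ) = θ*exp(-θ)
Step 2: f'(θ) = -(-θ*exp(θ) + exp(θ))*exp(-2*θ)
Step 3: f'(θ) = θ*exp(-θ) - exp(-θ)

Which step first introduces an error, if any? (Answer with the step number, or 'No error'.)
Step 2

Step 2 is incorrect due to a sign flip.
The step shows: -(-θ*exp(θ) + exp(θ))*exp(-2*θ)
The correct value should be: (-θ*exp(θ) + exp(θ))*exp(-2*θ)

Explanation: The sign of the whole expression was flipped: the term (-θ*exp(θ) + exp(θ))*exp(-2*θ) was incorrectly written as -(-θ*exp(θ) + exp(θ))*exp(-2*θ)
The later steps are derived from this incorrect expression, so the error originates in Step 2.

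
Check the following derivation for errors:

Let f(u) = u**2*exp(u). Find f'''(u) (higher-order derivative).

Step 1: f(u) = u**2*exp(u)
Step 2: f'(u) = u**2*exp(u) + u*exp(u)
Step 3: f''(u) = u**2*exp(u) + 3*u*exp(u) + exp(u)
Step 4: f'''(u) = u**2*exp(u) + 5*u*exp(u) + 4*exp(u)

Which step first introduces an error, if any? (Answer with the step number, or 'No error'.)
Step 2

Step 2 is incorrect due to a wrong coefficient.
The step shows: u**2*exp(u) + u*exp(u)
The correct value should be: u**2*exp(u) + 2*u*exp(u)

Explanation: The coefficient 2 was incorrectly written as 1: the term 2*u*exp(u) was incorrectly written as u*exp(u)
The later steps are derived from this incorrect expression, so the error originates in Step 2.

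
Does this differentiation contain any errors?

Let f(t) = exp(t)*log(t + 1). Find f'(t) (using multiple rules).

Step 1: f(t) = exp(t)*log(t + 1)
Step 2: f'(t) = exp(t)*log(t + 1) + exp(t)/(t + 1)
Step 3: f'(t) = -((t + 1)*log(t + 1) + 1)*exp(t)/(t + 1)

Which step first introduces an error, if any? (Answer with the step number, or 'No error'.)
Step 3

Step 3 is incorrect due to a sign flip.
The step shows: -((t + 1)*log(t + 1) + 1)*exp(t)/(t + 1)
The correct value should be: ((t + 1)*log(t + 1) + 1)*exp(t)/(t + 1)

Explanation: The sign of the whole expression was flipped: the term ((t + 1)*log(t + 1) + 1)*exp(t)/(t + 1) was incorrectly written as -((t + 1)*log(t + 1) + 1)*exp(t)/(t + 1)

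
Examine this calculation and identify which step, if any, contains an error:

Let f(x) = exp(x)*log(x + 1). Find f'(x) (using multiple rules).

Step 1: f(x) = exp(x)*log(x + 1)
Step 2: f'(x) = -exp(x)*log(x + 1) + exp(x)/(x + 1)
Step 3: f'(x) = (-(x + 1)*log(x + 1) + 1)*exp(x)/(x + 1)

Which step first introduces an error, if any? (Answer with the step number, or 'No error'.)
Step 2

Step 2 is incorrect due to a sign flip.
The step shows: -exp(x)*log(x + 1) + exp(x)/(x + 1)
The correct value should be: exp(x)*log(x + 1) + exp(x)/(x + 1)

Explanation: The sign of one term was flipped: the term exp(x)*log(x + 1) was incorrectly written as -exp(x)*log(x + 1)
The later steps are derived from this incorrect expression, so the error originates in Step 2.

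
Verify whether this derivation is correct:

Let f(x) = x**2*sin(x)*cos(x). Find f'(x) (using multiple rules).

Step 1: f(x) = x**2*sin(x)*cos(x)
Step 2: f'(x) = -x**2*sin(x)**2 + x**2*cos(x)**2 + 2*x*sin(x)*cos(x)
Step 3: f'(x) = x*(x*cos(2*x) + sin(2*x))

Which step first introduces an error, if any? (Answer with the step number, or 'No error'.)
No error

All steps in this derivation are correct.
The final answer f'(x) = x*(x*cos(2*x) + sin(2*x)) is valid.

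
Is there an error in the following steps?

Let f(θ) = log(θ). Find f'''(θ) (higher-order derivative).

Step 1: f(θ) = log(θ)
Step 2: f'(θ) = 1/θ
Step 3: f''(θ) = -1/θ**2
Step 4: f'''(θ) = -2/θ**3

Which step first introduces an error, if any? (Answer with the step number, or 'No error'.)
Step 4

Step 4 is incorrect due to a sign flip.
The step shows: -2/θ**3
The correct value should be: 2/θ**3

Explanation: The sign of the whole expression was flipped: the term 2/θ**3 was incorrectly written as -2/θ**3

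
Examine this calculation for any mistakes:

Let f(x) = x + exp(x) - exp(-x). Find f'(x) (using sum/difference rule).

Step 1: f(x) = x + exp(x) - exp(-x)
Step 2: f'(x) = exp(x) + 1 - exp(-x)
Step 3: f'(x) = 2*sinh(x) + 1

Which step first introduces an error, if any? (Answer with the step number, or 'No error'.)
Step 2

Step 2 is incorrect due to a sign flip.
The step shows: exp(x) + 1 - exp(-x)
The correct value should be: exp(x) + 1 + exp(-x)

Explanation: The sign of one term was flipped: the term exp(-x) was incorrectly written as -exp(-x)
The later steps are derived from this incorrect expression, so the error originates in Step 2.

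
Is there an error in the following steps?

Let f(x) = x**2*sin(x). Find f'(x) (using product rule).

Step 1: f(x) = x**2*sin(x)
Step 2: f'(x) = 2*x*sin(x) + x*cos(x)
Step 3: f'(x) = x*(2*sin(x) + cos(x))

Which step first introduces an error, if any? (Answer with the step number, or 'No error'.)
Step 2

Step 2 is incorrect due to a wrong exponent.
The step shows: 2*x*sin(x) + x*cos(x)
The correct value should be: x**2*cos(x) + 2*x*sin(x)

Explanation: The exponent 2 on x was incorrectly written as 1: the term x**2*cos(x) was incorrectly written as x*cos(x)
The later steps are derived from this incorrect expression, so the error originates in Step 2.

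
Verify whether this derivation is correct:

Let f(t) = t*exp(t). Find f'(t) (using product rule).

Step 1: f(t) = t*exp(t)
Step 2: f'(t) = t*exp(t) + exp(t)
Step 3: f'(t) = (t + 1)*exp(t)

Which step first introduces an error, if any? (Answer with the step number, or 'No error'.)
No error

All steps in this derivation are correct.
The final answer f'(t) = (t + 1)*exp(t) is valid.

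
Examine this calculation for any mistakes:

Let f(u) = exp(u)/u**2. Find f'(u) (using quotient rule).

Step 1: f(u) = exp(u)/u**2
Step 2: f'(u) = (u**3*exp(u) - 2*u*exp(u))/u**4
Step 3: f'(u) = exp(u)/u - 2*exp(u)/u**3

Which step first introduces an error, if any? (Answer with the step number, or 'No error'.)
Step 2

Step 2 is incorrect due to a wrong exponent.
The step shows: (u**3*exp(u) - 2*u*exp(u))/u**4
The correct value should be: (u**2*exp(u) - 2*u*exp(u))/u**4

Explanation: The exponent 2 on u was incorrectly written as 3: the term (u**2*exp(u) - 2*u*exp(u))/u**4 was incorrectly written as (u**3*exp(u) - 2*u*exp(u))/u**4
The later steps are derived from this incorrect expression, so the error originates in Step 2.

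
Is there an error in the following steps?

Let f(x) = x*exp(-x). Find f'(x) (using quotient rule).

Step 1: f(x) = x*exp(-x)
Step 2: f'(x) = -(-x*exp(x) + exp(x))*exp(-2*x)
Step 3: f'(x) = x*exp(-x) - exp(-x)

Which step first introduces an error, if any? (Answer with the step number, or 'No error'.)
Step 2

Step 2 is incorrect due to a sign flip.
The step shows: -(-x*exp(x) + exp(x))*exp(-2*x)
The correct value should be: (-x*exp(x) + exp(x))*exp(-2*x)

Explanation: The sign of the whole expression was flipped: the term (-x*exp(x) + exp(x))*exp(-2*x) was incorrectly written as -(-x*exp(x) + exp(x))*exp(-2*x)
The later steps are derived from this incorrect expression, so the error originates in Step 2.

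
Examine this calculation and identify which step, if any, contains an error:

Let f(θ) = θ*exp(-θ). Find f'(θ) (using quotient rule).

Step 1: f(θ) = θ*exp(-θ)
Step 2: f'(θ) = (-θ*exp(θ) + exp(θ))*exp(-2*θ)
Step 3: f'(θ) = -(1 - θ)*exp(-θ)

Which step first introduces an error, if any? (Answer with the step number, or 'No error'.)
Step 3

Step 3 is incorrect due to a sign flip.
The step shows: -(1 - θ)*exp(-θ)
The correct value should be: (1 - θ)*exp(-θ)

Explanation: The sign of the whole expression was flipped: the term (1 - θ)*exp(-θ) was incorrectly written as -(1 - θ)*exp(-θ)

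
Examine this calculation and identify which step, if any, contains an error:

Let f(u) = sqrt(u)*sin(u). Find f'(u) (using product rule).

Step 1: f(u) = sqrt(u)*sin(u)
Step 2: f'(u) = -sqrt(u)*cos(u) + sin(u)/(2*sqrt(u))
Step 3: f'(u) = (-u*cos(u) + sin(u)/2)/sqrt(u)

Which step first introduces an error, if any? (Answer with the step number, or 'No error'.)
Step 2

Step 2 is incorrect due to a sign flip.
The step shows: -sqrt(u)*cos(u) + sin(u)/(2*sqrt(u))
The correct value should be: sqrt(u)*cos(u) + sin(u)/(2*sqrt(u))

Explanation: The sign of one term was flipped: the term sqrt(u)*cos(u) was incorrectly written as -sqrt(u)*cos(u)
The later steps are derived from this incorrect expression, so the error originates in Step 2.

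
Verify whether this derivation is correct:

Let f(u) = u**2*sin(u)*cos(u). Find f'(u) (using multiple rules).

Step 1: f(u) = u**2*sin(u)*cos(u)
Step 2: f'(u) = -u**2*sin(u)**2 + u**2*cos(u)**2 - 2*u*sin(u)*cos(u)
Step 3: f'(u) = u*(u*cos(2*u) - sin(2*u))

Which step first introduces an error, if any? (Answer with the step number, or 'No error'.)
Step 2

Step 2 is incorrect due to a sign flip.
The step shows: -u**2*sin(u)**2 + u**2*cos(u)**2 - 2*u*sin(u)*cos(u)
The correct value should be: -u**2*sin(u)**2 + u**2*cos(u)**2 + 2*u*sin(u)*cos(u)

Explanation: The sign of one term was flipped: the term 2*u*sin(u)*cos(u) was incorrectly written as -2*u*sin(u)*cos(u)
The later steps are derived from this incorrect expression, so the error originates in Step 2.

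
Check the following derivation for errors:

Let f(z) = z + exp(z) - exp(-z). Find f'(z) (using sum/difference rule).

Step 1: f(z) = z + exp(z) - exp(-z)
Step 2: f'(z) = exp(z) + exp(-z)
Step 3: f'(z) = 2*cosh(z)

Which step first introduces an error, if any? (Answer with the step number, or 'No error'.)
Step 2

Step 2 is incorrect due to a dropped term.
The step shows: exp(z) + exp(-z)
The correct value should be: exp(z) + 1 + exp(-z)

Explanation: A term was dropped: the term 1 was incorrectly omitted
The later steps are derived from this incorrect expression, so the error originates in Step 2.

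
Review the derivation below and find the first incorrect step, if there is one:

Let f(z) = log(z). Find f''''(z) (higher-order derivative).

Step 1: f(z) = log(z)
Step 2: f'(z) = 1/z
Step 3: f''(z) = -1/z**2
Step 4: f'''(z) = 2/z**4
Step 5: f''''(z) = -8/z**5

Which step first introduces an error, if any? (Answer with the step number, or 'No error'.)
Step 4

Step 4 is incorrect due to a wrong exponent.
The step shows: 2/z**4
The correct value should be: 2/z**3

Explanation: The exponent -3 on z was incorrectly written as -4: the term 2/z**3 was incorrectly written as 2/z**4
The later steps are derived from this incorrect expression, so the error originates in Step 4.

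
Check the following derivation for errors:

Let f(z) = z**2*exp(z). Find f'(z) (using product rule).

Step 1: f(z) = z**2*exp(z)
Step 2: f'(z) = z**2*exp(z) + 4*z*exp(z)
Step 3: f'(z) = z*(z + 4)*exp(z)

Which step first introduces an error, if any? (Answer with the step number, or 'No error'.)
Step 2

Step 2 is incorrect due to a wrong coefficient.
The step shows: z**2*exp(z) + 4*z*exp(z)
The correct value should be: z**2*exp(z) + 2*z*exp(z)

Explanation: The coefficient 2 was incorrectly written as 4: the term 2*z*exp(z) was incorrectly written as 4*z*exp(z)
The later steps are derived from this incorrect expression, so the error originates in Step 2.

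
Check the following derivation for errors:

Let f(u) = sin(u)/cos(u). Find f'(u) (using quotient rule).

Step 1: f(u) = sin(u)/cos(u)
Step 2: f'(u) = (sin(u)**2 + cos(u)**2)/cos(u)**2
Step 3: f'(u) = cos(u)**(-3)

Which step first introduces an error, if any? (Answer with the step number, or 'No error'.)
Step 3

Step 3 is incorrect due to a wrong exponent.
The step shows: cos(u)**(-3)
The correct value should be: cos(u)**(-2)

Explanation: The exponent -2 on cos(u) was incorrectly written as -3: the term cos(u)**(-2) was incorrectly written as cos(u)**(-3)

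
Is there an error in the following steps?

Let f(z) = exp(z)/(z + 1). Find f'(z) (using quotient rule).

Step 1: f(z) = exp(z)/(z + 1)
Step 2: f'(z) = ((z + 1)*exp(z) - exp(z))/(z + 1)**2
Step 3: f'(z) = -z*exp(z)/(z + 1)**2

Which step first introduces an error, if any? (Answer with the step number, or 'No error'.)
Step 3

Step 3 is incorrect due to a sign flip.
The step shows: -z*exp(z)/(z + 1)**2
The correct value should be: z*exp(z)/(z + 1)**2

Explanation: The sign of the whole expression was flipped: the term z*exp(z)/(z + 1)**2 was incorrectly written as -z*exp(z)/(z + 1)**2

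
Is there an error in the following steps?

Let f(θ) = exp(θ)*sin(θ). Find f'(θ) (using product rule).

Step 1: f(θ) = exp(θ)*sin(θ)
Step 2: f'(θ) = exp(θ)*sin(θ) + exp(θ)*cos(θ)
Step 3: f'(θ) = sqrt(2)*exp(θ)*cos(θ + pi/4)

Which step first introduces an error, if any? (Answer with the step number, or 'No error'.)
Step 3

Step 3 is incorrect due to a wrong trig function.
The step shows: sqrt(2)*exp(θ)*cos(θ + pi/4)
The correct value should be: sqrt(2)*exp(θ)*sin(θ + pi/4)

Explanation: sin(θ + pi/4) was incorrectly written as cos(θ + pi/4): the term sqrt(2)*exp(θ)*sin(θ + pi/4) was incorrectly written as sqrt(2)*exp(θ)*cos(θ + pi/4)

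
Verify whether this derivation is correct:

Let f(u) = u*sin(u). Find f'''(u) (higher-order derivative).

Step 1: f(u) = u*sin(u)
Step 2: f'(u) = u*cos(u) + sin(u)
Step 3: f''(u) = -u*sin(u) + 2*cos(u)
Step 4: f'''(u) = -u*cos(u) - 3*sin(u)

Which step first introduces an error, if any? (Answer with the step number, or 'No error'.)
No error

All steps in this derivation are correct.
The final answer f'''(u) = -u*cos(u) - 3*sin(u) is valid.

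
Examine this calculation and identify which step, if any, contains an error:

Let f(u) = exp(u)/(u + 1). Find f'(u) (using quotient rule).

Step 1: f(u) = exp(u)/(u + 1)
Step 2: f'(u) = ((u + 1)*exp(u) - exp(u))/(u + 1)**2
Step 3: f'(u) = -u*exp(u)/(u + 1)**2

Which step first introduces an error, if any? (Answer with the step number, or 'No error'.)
Step 3

Step 3 is incorrect due to a sign flip.
The step shows: -u*exp(u)/(u + 1)**2
The correct value should be: u*exp(u)/(u + 1)**2

Explanation: The sign of the whole expression was flipped: the term u*exp(u)/(u + 1)**2 was incorrectly written as -u*exp(u)/(u + 1)**2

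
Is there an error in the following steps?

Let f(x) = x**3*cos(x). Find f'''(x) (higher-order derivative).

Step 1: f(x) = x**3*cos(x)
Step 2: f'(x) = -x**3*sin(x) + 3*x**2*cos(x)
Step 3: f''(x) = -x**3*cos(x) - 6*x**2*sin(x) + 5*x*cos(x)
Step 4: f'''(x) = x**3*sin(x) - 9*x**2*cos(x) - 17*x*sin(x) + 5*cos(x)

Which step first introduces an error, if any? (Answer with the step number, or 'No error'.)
Step 3

Step 3 is incorrect due to a wrong coefficient.
The step shows: -x**3*cos(x) - 6*x**2*sin(x) + 5*x*cos(x)
The correct value should be: -x**3*cos(x) - 6*x**2*sin(x) + 6*x*cos(x)

Explanation: The coefficient 6 was incorrectly written as 5: the term 6*x*cos(x) was incorrectly written as 5*x*cos(x)
The later steps are derived from this incorrect expression, so the error originates in Step 3.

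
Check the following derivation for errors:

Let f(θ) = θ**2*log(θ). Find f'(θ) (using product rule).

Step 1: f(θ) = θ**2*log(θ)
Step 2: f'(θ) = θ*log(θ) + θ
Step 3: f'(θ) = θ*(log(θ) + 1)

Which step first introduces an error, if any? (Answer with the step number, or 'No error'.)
Step 2

Step 2 is incorrect due to a wrong coefficient.
The step shows: θ*log(θ) + θ
The correct value should be: 2*θ*log(θ) + θ

Explanation: The coefficient 2 was incorrectly written as 1: the term 2*θ*log(θ) was incorrectly written as θ*log(θ)
The later steps are derived from this incorrect expression, so the error originates in Step 2.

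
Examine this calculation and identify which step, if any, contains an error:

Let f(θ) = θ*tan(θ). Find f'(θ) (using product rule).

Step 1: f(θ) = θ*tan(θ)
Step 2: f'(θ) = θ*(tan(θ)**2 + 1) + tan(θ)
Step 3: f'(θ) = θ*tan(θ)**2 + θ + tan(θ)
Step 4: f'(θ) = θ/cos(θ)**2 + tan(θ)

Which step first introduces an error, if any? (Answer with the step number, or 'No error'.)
No error

All steps in this derivation are correct.
The final answer f'(θ) = θ/cos(θ)**2 + tan(θ) is valid.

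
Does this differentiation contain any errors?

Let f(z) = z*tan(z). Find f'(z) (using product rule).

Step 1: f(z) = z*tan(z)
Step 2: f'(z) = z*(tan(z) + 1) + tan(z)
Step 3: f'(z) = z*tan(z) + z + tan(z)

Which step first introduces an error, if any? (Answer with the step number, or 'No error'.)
Step 2

Step 2 is incorrect due to a wrong exponent.
The step shows: z*(tan(z) + 1) + tan(z)
The correct value should be: z*(tan(z)**2 + 1) + tan(z)

Explanation: The exponent 2 on tan(z) was incorrectly written as 1: the term z*(tan(z)**2 + 1) was incorrectly written as z*(tan(z) + 1)
The later steps are derived from this incorrect expression, so the error originates in Step 2.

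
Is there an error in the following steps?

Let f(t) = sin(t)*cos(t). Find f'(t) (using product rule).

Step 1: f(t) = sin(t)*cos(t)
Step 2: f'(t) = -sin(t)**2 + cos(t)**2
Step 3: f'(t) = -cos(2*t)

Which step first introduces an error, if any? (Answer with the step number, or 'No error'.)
Step 3

Step 3 is incorrect due to a sign flip.
The step shows: -cos(2*t)
The correct value should be: cos(2*t)

Explanation: The sign of the whole expression was flipped: the term cos(2*t) was incorrectly written as -cos(2*t)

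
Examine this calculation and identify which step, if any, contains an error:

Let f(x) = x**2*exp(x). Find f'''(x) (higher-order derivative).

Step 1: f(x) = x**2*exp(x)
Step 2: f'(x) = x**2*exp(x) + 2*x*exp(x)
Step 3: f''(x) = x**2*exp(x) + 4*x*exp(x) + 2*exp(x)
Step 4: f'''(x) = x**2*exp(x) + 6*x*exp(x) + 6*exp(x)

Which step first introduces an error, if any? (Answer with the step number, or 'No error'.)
No error

All steps in this derivation are correct.
The final answer f'''(x) = x**2*exp(x) + 6*x*exp(x) + 6*exp(x) is valid.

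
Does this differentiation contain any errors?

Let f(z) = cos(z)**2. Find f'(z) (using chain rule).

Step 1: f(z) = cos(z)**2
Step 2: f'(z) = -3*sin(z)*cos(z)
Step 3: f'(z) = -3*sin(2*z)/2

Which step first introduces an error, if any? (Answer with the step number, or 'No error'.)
Step 2

Step 2 is incorrect due to a wrong coefficient.
The step shows: -3*sin(z)*cos(z)
The correct value should be: -2*sin(z)*cos(z)

Explanation: The coefficient -2 was incorrectly written as -3: the term -2*sin(z)*cos(z) was incorrectly written as -3*sin(z)*cos(z)
The later steps are derived from this incorrect expression, so the error originates in Step 2.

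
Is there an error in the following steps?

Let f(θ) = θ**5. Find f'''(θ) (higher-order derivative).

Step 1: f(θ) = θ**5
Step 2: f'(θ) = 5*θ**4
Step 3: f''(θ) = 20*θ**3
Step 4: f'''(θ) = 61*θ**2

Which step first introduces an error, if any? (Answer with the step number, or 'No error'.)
Step 4

Step 4 is incorrect due to a wrong coefficient.
The step shows: 61*θ**2
The correct value should be: 60*θ**2

Explanation: The coefficient 60 was incorrectly written as 61: the term 60*θ**2 was incorrectly written as 61*θ**2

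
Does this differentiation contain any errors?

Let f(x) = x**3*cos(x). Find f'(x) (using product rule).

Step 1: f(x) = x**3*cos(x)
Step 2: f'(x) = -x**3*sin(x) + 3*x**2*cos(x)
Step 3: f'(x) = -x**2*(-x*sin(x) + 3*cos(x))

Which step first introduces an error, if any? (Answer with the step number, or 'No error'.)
Step 3

Step 3 is incorrect due to a sign flip.
The step shows: -x**2*(-x*sin(x) + 3*cos(x))
The correct value should be: x**2*(-x*sin(x) + 3*cos(x))

Explanation: The sign of the whole expression was flipped: the term x**2*(-x*sin(x) + 3*cos(x)) was incorrectly written as -x**2*(-x*sin(x) + 3*cos(x))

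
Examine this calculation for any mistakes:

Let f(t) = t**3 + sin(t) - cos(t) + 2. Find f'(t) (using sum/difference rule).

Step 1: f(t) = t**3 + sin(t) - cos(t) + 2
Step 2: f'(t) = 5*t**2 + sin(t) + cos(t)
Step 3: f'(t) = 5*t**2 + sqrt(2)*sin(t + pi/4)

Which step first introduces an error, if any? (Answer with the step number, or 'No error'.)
Step 2

Step 2 is incorrect due to a wrong coefficient.
The step shows: 5*t**2 + sin(t) + cos(t)
The correct value should be: 3*t**2 + sin(t) + cos(t)

Explanation: The coefficient 3 was incorrectly written as 5: the term 3*t**2 was incorrectly written as 5*t**2
The later steps are derived from this incorrect expression, so the error originates in Step 2.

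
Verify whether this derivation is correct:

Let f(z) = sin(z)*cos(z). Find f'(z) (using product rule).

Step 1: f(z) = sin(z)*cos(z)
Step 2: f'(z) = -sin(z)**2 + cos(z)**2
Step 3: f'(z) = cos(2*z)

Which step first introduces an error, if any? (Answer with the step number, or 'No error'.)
No error

All steps in this derivation are correct.
The final answer f'(z) = cos(2*z) is valid.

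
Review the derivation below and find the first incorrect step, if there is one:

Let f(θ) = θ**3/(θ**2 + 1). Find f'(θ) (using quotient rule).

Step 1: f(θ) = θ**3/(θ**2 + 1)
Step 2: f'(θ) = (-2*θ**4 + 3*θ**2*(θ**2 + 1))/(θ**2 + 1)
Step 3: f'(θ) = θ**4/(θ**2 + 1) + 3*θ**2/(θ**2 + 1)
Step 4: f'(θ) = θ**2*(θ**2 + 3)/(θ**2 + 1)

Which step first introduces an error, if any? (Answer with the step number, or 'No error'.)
Step 2

Step 2 is incorrect due to a wrong exponent.
The step shows: (-2*θ**4 + 3*θ**2*(θ**2 + 1))/(θ**2 + 1)
The correct value should be: (-2*θ**4 + 3*θ**2*(θ**2 + 1))/(θ**2 + 1)**2

Explanation: The exponent -2 on θ**2 + 1 was incorrectly written as -1: the term (-2*θ**4 + 3*θ**2*(θ**2 + 1))/(θ**2 + 1)**2 was incorrectly written as (-2*θ**4 + 3*θ**2*(θ**2 + 1))/(θ**2 + 1)
The later steps are derived from this incorrect expression, so the error originates in Step 2.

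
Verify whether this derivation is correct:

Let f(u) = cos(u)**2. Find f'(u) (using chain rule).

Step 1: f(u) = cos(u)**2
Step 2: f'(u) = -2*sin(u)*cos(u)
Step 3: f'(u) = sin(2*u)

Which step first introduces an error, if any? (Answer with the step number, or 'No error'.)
Step 3

Step 3 is incorrect due to a sign flip.
The step shows: sin(2*u)
The correct value should be: -sin(2*u)

Explanation: The sign of the whole expression was flipped: the term -sin(2*u) was incorrectly written as sin(2*u)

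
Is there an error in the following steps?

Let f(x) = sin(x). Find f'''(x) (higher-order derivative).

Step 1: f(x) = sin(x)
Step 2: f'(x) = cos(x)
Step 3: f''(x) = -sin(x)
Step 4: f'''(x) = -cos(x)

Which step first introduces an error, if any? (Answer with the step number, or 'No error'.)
No error

All steps in this derivation are correct.
The final answer f'''(x) = -cos(x) is valid.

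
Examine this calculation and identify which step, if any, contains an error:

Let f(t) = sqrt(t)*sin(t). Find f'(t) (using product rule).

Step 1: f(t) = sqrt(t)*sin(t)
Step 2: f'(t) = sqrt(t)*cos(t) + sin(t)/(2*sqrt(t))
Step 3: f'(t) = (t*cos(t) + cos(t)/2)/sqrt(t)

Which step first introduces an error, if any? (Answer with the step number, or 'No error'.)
Step 3

Step 3 is incorrect due to a wrong trig function.
The step shows: (t*cos(t) + cos(t)/2)/sqrt(t)
The correct value should be: (t*cos(t) + sin(t)/2)/sqrt(t)

Explanation: sin(t) was incorrectly written as cos(t): the term (t*cos(t) + sin(t)/2)/sqrt(t) was incorrectly written as (t*cos(t) + cos(t)/2)/sqrt(t)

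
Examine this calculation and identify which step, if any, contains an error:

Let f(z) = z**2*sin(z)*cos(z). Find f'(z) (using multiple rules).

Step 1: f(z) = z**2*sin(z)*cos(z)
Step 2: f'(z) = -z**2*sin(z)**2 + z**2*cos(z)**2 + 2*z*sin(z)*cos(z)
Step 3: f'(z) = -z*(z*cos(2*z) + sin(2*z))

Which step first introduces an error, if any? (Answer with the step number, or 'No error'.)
Step 3

Step 3 is incorrect due to a sign flip.
The step shows: -z*(z*cos(2*z) + sin(2*z))
The correct value should be: z*(z*cos(2*z) + sin(2*z))

Explanation: The sign of the whole expression was flipped: the term z*(z*cos(2*z) + sin(2*z)) was incorrectly written as -z*(z*cos(2*z) + sin(2*z))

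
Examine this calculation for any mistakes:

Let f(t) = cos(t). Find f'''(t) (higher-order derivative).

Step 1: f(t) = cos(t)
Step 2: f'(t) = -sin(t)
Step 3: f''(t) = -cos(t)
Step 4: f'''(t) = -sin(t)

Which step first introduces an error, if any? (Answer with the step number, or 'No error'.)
Step 4

Step 4 is incorrect due to a sign flip.
The step shows: -sin(t)
The correct value should be: sin(t)

Explanation: The sign of the whole expression was flipped: the term sin(t) was incorrectly written as -sin(t)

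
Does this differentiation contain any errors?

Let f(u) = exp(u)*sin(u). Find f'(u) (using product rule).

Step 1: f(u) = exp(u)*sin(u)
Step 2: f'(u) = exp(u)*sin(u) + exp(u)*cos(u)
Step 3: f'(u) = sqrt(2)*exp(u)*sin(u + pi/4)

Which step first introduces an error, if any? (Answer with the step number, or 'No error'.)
No error

All steps in this derivation are correct.
The final answer f'(u) = sqrt(2)*exp(u)*sin(u + pi/4) is valid.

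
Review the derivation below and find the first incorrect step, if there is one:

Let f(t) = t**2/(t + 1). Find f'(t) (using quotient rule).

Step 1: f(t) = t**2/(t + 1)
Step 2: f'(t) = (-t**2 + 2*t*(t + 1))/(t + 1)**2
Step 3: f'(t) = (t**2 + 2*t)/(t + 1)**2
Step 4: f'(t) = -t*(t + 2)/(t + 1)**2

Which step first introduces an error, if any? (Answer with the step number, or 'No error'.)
Step 4

Step 4 is incorrect due to a sign flip.
The step shows: -t*(t + 2)/(t + 1)**2
The correct value should be: t*(t + 2)/(t + 1)**2

Explanation: The sign of the whole expression was flipped: the term t*(t + 2)/(t + 1)**2 was incorrectly written as -t*(t + 2)/(t + 1)**2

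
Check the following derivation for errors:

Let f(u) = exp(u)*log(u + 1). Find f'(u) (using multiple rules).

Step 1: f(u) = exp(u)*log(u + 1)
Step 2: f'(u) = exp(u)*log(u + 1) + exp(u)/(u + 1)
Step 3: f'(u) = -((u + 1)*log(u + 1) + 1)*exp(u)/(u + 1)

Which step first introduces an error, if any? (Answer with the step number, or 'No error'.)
Step 3

Step 3 is incorrect due to a sign flip.
The step shows: -((u + 1)*log(u + 1) + 1)*exp(u)/(u + 1)
The correct value should be: ((u + 1)*log(u + 1) + 1)*exp(u)/(u + 1)

Explanation: The sign of the whole expression was flipped: the term ((u + 1)*log(u + 1) + 1)*exp(u)/(u + 1) was incorrectly written as -((u + 1)*log(u + 1) + 1)*exp(u)/(u + 1)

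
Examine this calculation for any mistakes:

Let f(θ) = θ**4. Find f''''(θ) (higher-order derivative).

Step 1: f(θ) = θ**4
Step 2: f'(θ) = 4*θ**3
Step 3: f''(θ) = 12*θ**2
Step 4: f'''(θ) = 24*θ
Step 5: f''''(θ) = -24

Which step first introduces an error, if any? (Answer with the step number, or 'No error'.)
Step 5

Step 5 is incorrect due to a sign flip.
The step shows: -24
The correct value should be: 24

Explanation: The sign of the whole expression was flipped: the term 24 was incorrectly written as -24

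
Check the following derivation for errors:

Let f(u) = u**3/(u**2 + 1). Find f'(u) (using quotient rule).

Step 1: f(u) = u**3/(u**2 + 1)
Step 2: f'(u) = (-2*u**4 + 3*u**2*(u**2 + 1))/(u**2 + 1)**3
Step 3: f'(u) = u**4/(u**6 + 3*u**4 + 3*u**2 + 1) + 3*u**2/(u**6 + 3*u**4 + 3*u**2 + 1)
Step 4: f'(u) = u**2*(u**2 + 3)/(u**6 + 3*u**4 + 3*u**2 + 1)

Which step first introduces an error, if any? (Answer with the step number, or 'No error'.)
Step 2

Step 2 is incorrect due to a wrong exponent.
The step shows: (-2*u**4 + 3*u**2*(u**2 + 1))/(u**2 + 1)**3
The correct value should be: (-2*u**4 + 3*u**2*(u**2 + 1))/(u**2 + 1)**2

Explanation: The exponent -2 on u**2 + 1 was incorrectly written as -3: the term (-2*u**4 + 3*u**2*(u**2 + 1))/(u**2 + 1)**2 was incorrectly written as (-2*u**4 + 3*u**2*(u**2 + 1))/(u**2 + 1)**3
The later steps are derived from this incorrect expression, so the error originates in Step 2.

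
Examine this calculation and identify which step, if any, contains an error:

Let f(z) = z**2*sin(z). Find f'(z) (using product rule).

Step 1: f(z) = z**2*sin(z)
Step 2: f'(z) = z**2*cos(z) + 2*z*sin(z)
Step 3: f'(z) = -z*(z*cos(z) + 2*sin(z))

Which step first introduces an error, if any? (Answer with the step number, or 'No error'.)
Step 3

Step 3 is incorrect due to a sign flip.
The step shows: -z*(z*cos(z) + 2*sin(z))
The correct value should be: z*(z*cos(z) + 2*sin(z))

Explanation: The sign of the whole expression was flipped: the term z*(z*cos(z) + 2*sin(z)) was incorrectly written as -z*(z*cos(z) + 2*sin(z))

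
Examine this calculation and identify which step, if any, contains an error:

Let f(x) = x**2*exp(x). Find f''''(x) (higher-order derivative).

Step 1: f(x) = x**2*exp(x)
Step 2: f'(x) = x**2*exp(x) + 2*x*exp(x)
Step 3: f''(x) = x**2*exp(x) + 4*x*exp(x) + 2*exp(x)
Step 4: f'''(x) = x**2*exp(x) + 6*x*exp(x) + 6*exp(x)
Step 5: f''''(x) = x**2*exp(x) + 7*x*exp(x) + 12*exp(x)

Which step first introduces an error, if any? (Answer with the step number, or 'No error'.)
Step 5

Step 5 is incorrect due to a wrong coefficient.
The step shows: x**2*exp(x) + 7*x*exp(x) + 12*exp(x)
The correct value should be: x**2*exp(x) + 8*x*exp(x) + 12*exp(x)

Explanation: The coefficient 8 was incorrectly written as 7: the term 8*x*exp(x) was incorrectly written as 7*x*exp(x)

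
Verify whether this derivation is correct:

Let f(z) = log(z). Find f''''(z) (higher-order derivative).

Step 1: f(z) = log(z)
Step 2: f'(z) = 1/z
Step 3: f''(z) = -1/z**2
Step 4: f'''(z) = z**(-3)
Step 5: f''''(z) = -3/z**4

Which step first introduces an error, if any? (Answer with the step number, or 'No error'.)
Step 4

Step 4 is incorrect due to a wrong coefficient.
The step shows: z**(-3)
The correct value should be: 2/z**3

Explanation: The coefficient 2 was incorrectly written as 1: the term 2/z**3 was incorrectly written as z**(-3)
The later steps are derived from this incorrect expression, so the error originates in Step 4.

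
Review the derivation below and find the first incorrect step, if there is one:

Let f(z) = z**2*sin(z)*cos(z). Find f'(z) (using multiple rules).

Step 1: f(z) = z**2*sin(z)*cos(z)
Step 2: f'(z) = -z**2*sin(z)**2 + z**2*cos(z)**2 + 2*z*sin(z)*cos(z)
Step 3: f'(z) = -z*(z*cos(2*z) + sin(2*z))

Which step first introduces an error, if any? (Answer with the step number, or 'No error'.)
Step 3

Step 3 is incorrect due to a sign flip.
The step shows: -z*(z*cos(2*z) + sin(2*z))
The correct value should be: z*(z*cos(2*z) + sin(2*z))

Explanation: The sign of the whole expression was flipped: the term z*(z*cos(2*z) + sin(2*z)) was incorrectly written as -z*(z*cos(2*z) + sin(2*z))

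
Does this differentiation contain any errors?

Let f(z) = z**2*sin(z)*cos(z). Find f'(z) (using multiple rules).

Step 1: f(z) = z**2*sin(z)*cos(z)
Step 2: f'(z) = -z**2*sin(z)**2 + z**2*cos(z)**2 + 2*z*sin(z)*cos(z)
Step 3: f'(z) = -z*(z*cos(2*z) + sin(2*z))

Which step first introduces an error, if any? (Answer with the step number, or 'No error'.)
Step 3

Step 3 is incorrect due to a sign flip.
The step shows: -z*(z*cos(2*z) + sin(2*z))
The correct value should be: z*(z*cos(2*z) + sin(2*z))

Explanation: The sign of the whole expression was flipped: the term z*(z*cos(2*z) + sin(2*z)) was incorrectly written as -z*(z*cos(2*z) + sin(2*z))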